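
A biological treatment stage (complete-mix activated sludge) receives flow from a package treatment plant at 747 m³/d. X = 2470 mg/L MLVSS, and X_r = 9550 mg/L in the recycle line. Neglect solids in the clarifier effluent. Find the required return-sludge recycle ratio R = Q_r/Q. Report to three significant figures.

R = Q_r/Q = X/(X_r − X) = 2470 / (9550 − 2470) = 0.3489.

R ≈ 0.349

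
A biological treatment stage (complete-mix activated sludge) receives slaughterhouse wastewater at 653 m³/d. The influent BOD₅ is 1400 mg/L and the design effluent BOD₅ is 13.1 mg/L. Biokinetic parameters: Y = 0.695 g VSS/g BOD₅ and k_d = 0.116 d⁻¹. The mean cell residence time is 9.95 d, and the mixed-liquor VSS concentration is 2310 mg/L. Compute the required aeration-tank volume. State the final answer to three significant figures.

From the SRT design equation V = Y Q (S₀−S) θ_c / [X (1 + k_d θ_c)] = 0.695 × 653 × (1400 − 13.1) × 9.95 / [2310 × (1 + 0.116 × 9.95)] = 6.26×10^6 / 4976 = 1259 m³.

V ≈ 1260 m³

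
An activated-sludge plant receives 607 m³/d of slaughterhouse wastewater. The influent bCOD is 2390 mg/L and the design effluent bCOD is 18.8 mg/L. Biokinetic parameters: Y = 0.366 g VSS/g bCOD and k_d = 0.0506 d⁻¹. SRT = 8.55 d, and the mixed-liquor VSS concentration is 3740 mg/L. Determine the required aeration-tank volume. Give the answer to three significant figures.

V ≈ 841 m³

From the SRT design equation V = Y Q (S₀−S) θ_c / [X (1 + k_d θ_c)] = 0.366 × 607 × (2390 − 18.8) × 8.55 / [3740 × (1 + 0.0506 × 8.55)] = 4.5×10^6 / 5358 = 840.6 m³.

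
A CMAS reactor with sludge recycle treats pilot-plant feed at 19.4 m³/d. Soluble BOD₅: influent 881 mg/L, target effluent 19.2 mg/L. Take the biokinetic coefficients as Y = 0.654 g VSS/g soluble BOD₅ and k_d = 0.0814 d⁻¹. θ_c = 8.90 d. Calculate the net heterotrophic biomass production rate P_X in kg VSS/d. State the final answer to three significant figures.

P_X ≈ 6.34 kg VSS/d

Y_obs = Y / (1 + k_d θ_c) = 0.654 / (1 + 0.0814 × 8.90) = 0.654 / 1.724 = 0.3792.
Substrate removed = Q·(S₀ − S) = 19.4 m³/d × (881 − 19.2) g/m³ = 1.67×10^4 g/d = 16.72 kg/d.
Net biomass production P_X = Y_obs × Q·(S₀ − S) = 0.3792 × 16.72 = 6.341 kg VSS/d.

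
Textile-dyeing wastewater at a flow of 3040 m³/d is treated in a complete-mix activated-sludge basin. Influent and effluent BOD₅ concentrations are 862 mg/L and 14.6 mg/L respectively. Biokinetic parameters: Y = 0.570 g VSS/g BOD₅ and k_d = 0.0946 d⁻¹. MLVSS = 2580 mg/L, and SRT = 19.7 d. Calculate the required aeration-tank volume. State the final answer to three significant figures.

V ≈ 3920 m³

Steady-state biomass mass balance: V·X·(1 + k_d·θ_c) = Y·Q·(S₀ − S)·θ_c, so V = 0.570 × 3040 × (862 − 14.6) × 19.7 / [2580 × (1 + 0.0946 × 19.7)] = 2.89×10^7 / 7388 = 3915 m³.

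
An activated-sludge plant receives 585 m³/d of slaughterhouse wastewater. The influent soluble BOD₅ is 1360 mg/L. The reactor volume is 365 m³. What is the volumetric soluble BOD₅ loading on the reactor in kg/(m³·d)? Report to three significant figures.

Volumetric loading L_v = Q·S₀ / V = 585 × 1360 g/m³ / 365.0 m³ = 2180 g/(m³·d) = 2.180 kg soluble BOD₅/(m³·d).

L_v ≈ 2.18 kg soluble BOD₅/(m³·d)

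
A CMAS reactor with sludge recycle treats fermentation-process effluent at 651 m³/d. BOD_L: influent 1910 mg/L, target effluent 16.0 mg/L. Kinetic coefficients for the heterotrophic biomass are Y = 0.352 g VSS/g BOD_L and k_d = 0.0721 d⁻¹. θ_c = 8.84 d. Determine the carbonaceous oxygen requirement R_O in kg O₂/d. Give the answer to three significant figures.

Y_obs = Y / (1 + k_d θ_c) = 0.352 / (1 + 0.0721 × 8.84) = 0.352 / 1.637 = 0.2150.
Q·(S₀ − S) = 651 × (1910 − 16.0) × 10⁻³ = 1233 kg/d removed.
Net sludge production P_X = 0.2150 × 1233 = 265.1 kg VSS/d.
R_O = Q·(S₀ − S) − 1.42·P_X = 1233 − 1.42 × 265.1 = 856.6 kg O₂/d.

R_O ≈ 857 kg O₂/d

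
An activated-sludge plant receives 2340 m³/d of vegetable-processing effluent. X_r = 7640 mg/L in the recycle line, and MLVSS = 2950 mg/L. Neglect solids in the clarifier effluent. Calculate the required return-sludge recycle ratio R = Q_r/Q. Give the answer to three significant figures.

R ≈ 0.629

Solids balance on the clarifier gives (1+R)X = R·X_r, so R = X/(X_r − X) = 2950 / (7640 − 2950) = 0.6290.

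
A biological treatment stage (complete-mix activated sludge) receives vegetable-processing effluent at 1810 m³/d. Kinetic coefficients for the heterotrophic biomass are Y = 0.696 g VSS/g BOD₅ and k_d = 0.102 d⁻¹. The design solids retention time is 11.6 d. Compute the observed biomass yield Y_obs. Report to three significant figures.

Y_obs ≈ 0.319 g VSS/g BOD₅

Observed yield with endogenous decay: Y_obs = Y / (1 + k_d·θ_c) = 0.696 / (1 + 0.102 × 11.6) = 0.696 / 2.183 = 0.3188 g VSS/g BOD₅.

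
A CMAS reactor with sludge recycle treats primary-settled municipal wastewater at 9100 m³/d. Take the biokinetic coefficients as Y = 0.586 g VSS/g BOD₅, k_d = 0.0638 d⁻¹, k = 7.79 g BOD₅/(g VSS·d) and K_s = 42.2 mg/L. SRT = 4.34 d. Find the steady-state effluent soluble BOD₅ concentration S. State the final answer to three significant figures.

S ≈ 2.91 mg/L

Effluent substrate depends only on kinetics and SRT: S = K_s(1 + k_d θ_c) / [θ_c(Yk − k_d) − 1] = 42.2 × (1 + 0.0638 × 4.34) / [4.34 × (0.586 × 7.79 − 0.0638) − 1] = 53.88 / 18.53 = 2.907 mg/L.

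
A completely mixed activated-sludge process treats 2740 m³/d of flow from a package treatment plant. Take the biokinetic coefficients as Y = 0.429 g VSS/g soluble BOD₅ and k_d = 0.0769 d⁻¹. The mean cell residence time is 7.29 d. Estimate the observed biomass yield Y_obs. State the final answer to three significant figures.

Y_obs ≈ 0.275 g VSS/g soluble BOD₅

Correct the yield for decay: Y_obs = Y/(1 + k_d θ_c) = 0.429 / (1 + 0.0769 × 7.29) = 0.429 / 1.561 = 0.2749.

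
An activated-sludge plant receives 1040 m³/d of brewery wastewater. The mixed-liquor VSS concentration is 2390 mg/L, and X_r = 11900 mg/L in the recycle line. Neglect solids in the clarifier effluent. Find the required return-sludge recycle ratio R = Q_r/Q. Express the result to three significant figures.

R = Q_r/Q = X/(X_r − X) = 2390 / (11900 − 2390) = 0.2513.

R ≈ 0.251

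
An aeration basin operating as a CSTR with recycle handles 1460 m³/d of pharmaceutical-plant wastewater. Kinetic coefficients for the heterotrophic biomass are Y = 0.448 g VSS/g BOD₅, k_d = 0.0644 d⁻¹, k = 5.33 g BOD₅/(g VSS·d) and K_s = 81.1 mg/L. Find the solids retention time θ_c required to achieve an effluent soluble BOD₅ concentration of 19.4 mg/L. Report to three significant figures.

θ_c ≈ 2.52 d

From 1/θ_c = Y·k·S/(K_s + S) − k_d: Y·k·S/(K_s+S) = 0.448 × 5.33 × 19.4 / (81.1 + 19.4) = 0.4609 d⁻¹.
Then 1/θ_c = μ − k_d = 0.4609 − 0.0644 = 0.3965 d⁻¹, giving θ_c = 2.522 d.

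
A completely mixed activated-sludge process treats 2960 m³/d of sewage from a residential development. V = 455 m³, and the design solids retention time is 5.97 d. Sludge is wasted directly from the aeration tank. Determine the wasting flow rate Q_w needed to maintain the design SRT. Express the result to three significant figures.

Q_w ≈ 76.2 m³/d

With mixed-liquor wasting, θ_c = V/Q_w, so Q_w = V/θ_c = 455.0/5.97 = 76.21 m³/d.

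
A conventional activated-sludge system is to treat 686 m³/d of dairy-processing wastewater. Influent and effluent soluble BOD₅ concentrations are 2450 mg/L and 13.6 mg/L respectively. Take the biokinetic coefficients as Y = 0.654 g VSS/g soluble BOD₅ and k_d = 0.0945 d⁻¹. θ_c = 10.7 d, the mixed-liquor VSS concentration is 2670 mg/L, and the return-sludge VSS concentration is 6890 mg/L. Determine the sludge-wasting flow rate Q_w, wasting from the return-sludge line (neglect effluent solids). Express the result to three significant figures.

Q_w ≈ 78.9 m³/d

Steady-state biomass mass balance: V·X·(1 + k_d·θ_c) = Y·Q·(S₀ − S)·θ_c, so V = 0.654 × 686 × (2450 − 13.6) × 10.7 / [2670 × (1 + 0.0945 × 10.7)] = 1.17×10^7 / 5370 = 2178 m³.
θ_c = V·X/(Q_w·X_r) when wasting from the recycle, so Q_w = V·X/(θ_c·X_r) = 2178 × 2670 / (10.7 × 6890) = 78.88 m³/d.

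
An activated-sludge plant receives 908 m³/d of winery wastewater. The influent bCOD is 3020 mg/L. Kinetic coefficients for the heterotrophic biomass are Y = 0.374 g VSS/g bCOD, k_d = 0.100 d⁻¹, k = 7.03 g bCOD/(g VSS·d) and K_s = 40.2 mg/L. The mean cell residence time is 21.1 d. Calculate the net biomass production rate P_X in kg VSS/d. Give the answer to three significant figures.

P_X ≈ 330 kg VSS/d

Effluent substrate depends only on kinetics and SRT: S = K_s(1 + k_d θ_c) / [θ_c(Yk − k_d) − 1] = 40.2 × (1 + 0.100 × 21.1) / [21.1 × (0.374 × 7.03 − 0.100) − 1] = 125.0 / 52.37 = 2.387 mg/L.
Correct the yield for decay: Y_obs = Y/(1 + k_d θ_c) = 0.374 / (1 + 0.100 × 21.1) = 0.374 / 3.110 = 0.1203.
ΔS = 3020 − 2.39 = 3018 mg/L, so the substrate removal rate is 908 × 3018/1000 = 2740 kg bCOD/d.
P_X = Y_obs · Q(S₀ − S) = 0.1203 × 2740 = 329.5 kg VSS/d.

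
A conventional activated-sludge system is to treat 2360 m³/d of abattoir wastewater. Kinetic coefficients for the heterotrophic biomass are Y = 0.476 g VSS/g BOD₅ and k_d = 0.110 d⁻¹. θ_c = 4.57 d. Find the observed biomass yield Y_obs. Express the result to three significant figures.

Y_obs ≈ 0.317 g VSS/g BOD₅

Y_obs = Y / (1 + k_d θ_c) = 0.476 / (1 + 0.110 × 4.57) = 0.476 / 1.503 = 0.3168.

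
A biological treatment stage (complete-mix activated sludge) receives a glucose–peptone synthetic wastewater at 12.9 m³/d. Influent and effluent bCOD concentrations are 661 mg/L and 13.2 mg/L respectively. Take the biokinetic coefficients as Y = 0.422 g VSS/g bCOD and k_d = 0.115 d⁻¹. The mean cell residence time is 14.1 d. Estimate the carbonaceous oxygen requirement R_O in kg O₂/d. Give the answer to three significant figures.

R_O ≈ 6.45 kg O₂/d

Observed yield with endogenous decay: Y_obs = Y / (1 + k_d·θ_c) = 0.422 / (1 + 0.115 × 14.1) = 0.422 / 2.622 = 0.1610 g VSS/g bCOD.
Mass of bCOD removed per day: Q(S₀ − S) = 12.9 × 647.8 g/m³ = 8.357 kg/d.
Net sludge production P_X = 0.1610 × 8.357 = 1.345 kg VSS/d.
Carbonaceous O₂ demand = substrate oxidised − cell-mass equivalent = 8.357 − 1.42 × 1.345 = 6.446 kg O₂/d.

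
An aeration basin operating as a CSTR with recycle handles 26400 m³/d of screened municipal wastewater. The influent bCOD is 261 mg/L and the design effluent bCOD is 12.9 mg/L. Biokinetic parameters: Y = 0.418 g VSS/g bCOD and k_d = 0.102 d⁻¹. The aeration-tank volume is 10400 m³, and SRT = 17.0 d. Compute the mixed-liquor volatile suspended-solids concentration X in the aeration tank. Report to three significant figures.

X ≈ 1640 mg/L

X = Y·Q·ΔS·θ_c / [V·(1 + k_d θ_c)] = 0.418 × 26400 × (261 − 12.9) × 17.0 / [10400 × (1 + 0.102 × 17.0)] = 1637 mg/L.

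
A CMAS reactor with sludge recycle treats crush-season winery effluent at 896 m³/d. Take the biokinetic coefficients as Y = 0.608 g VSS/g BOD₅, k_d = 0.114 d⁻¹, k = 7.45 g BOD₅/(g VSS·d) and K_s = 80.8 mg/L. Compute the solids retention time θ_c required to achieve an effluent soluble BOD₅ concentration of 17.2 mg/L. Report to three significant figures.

θ_c ≈ 1.47 d

From 1/θ_c = Y·k·S/(K_s + S) − k_d: Y·k·S/(K_s+S) = 0.608 × 7.45 × 17.2 / (80.8 + 17.2) = 0.7950 d⁻¹.
Then 1/θ_c = μ − k_d = 0.7950 − 0.114 = 0.6810 d⁻¹, giving θ_c = 1.468 d.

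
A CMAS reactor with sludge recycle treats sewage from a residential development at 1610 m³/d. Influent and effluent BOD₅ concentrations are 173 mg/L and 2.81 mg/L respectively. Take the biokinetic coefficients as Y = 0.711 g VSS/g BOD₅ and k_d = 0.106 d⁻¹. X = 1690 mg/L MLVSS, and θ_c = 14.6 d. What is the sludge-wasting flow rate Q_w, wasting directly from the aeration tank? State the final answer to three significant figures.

Q_w ≈ 45.2 m³/d

From the SRT design equation V = Y Q (S₀−S) θ_c / [X (1 + k_d θ_c)] = 0.711 × 1610 × (173 − 2.81) × 14.6 / [1690 × (1 + 0.106 × 14.6)] = 2.84×10^6 / 4305 = 660.6 m³.
Wasting from the aeration tank: Q_w = V / θ_c = 660.6 / 14.6 = 45.25 m³/d.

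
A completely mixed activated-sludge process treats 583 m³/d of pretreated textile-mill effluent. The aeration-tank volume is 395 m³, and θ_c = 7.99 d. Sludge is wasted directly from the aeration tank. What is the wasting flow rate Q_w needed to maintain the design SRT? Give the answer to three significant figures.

For wasting at MLVSS concentration, Q_w = V/θ_c = 395.0/7.99 = 49.44 m³/d.

Q_w ≈ 49.4 m³/d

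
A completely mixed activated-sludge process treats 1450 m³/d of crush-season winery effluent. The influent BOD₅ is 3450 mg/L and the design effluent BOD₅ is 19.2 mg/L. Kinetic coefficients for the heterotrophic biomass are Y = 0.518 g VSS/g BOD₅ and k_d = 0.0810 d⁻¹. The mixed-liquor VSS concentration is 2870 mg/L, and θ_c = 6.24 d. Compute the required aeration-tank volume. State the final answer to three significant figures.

Steady-state biomass mass balance: V·X·(1 + k_d·θ_c) = Y·Q·(S₀ − S)·θ_c, so V = 0.518 × 1450 × (3450 − 19.2) × 6.24 / [2870 × (1 + 0.0810 × 6.24)] = 1.61×10^7 / 4321 = 3722 m³.

V ≈ 3720 m³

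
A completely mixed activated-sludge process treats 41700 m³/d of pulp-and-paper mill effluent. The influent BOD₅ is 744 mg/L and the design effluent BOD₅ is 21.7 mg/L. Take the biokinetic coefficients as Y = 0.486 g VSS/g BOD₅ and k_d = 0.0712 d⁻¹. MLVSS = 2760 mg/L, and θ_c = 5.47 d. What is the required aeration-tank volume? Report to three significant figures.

V ≈ 20900 m³

Rearranging the biomass balance for a CMAS with decay, V = Y·Q·ΔS·θ_c / [X·(1+k_d θ_c)] = 0.486 × 41700 × (744 − 21.7) × 5.47 / [2760 × (1 + 0.0712 × 5.47)] = 8.01×10^7 / 3835 = 20880 m³.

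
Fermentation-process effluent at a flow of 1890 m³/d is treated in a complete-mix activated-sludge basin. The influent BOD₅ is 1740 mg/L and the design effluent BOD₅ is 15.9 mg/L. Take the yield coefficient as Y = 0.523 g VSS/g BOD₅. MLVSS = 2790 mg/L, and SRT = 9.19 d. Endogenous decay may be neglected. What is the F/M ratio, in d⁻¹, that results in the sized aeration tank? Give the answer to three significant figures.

F/M ≈ 0.210 d⁻¹

With k_d = 0 the design equation reduces to V = Y Q (S₀−S) θ_c / X = 0.523 × 1890 × (1740 − 15.9) × 9.19 / 2790 = 5614 m³.
Food-to-microorganism ratio F/M = Q S₀ / (V X) = 1890 × 1740 / (5614 × 2790) = 0.2100 d⁻¹.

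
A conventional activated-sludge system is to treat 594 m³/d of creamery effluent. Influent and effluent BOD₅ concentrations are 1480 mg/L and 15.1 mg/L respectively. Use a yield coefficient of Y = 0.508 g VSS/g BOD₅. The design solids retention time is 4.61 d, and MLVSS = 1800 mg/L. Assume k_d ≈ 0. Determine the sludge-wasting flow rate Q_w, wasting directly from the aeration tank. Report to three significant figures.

Q_w ≈ 246 m³/d

Biomass mass balance (decay neglected): V·X = Y·Q·(S₀ − S)·θ_c, so V = 0.508 × 594 × (1480 − 15.1) × 4.61 / 1800 = 1132 m³.
With mixed-liquor wasting, θ_c = V/Q_w, so Q_w = V/θ_c = 1132/4.61 = 245.6 m³/d.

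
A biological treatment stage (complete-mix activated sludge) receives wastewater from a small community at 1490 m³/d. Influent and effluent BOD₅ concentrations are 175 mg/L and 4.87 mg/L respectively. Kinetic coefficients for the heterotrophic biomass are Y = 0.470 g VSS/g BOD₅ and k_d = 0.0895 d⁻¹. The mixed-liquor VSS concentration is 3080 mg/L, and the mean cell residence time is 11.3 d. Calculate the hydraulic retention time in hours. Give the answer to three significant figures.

Steady-state biomass mass balance: V·X·(1 + k_d·θ_c) = Y·Q·(S₀ − S)·θ_c, so V = 0.470 × 1490 × (175 − 4.87) × 11.3 / [3080 × (1 + 0.0895 × 11.3)] = 1.35×10^6 / 6195 = 217.3 m³.
Hydraulic retention time τ = V/Q = 217.3 / 1490 = 0.1459 d = 3.500 h.

τ ≈ 3.50 h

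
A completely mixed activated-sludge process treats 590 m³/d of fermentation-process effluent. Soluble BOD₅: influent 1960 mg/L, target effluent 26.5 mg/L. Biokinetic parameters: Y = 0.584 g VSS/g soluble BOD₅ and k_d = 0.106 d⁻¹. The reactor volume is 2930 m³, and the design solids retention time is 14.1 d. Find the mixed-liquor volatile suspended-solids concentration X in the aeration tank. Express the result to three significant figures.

X ≈ 1290 mg/L

From V·X·(1 + k_d·θ_c) = Y·Q·(S₀ − S)·θ_c: X = 0.584 × 590 × (1960 − 26.5) × 14.1 / [2930 × (1 + 0.106 × 14.1)] = 1285 mg/L.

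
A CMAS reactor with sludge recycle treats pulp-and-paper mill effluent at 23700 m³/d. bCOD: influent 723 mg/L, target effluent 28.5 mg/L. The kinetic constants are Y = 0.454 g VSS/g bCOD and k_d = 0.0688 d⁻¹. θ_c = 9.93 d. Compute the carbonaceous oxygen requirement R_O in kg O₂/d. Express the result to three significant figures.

R_O ≈ 10200 kg O₂/d

Correct the yield for decay: Y_obs = Y/(1 + k_d θ_c) = 0.454 / (1 + 0.0688 × 9.93) = 0.454 / 1.683 = 0.2697.
Q·(S₀ − S) = 23700 × (723 − 28.5) × 10⁻³ = 16460 kg/d removed.
Biomass synthesised: P_X = Y_obs × 16460 = 4440 kg VSS/d.
R_O = Q·(S₀ − S) − 1.42·P_X = 16460 − 1.42 × 4440 = 10155 kg O₂/d.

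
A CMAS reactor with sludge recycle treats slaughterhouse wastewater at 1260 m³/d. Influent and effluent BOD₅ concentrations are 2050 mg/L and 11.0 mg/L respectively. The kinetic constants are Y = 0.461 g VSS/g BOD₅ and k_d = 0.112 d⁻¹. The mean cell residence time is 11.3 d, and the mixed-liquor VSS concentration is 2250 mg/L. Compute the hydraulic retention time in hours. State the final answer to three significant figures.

τ ≈ 50.0 h

From the SRT design equation V = Y Q (S₀−S) θ_c / [X (1 + k_d θ_c)] = 0.461 × 1260 × (2050 − 11.0) × 11.3 / [2250 × (1 + 0.112 × 11.3)] = 1.34×10^7 / 5098 = 2625 m³.
HRT = V/Q = 2625 m³ / 1260 m³·d⁻¹ = 2.084 d × 24 = 50.01 h.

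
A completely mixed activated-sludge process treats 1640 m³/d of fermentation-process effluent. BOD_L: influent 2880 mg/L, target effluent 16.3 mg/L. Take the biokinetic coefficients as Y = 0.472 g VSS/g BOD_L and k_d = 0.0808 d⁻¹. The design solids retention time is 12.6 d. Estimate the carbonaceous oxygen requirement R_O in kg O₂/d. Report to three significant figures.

Y_obs = Y / (1 + k_d θ_c) = 0.472 / (1 + 0.0808 × 12.6) = 0.472 / 2.018 = 0.2339.
Substrate removed = Q·(S₀ − S) = 1640 m³/d × (2880 − 16.3) g/m³ = 4.7×10^6 g/d = 4696 kg/d.
Biomass synthesised: P_X = Y_obs × 4696 = 1098 kg VSS/d.
R_O = Q·(S₀ − S) − 1.42·P_X = 4696 − 1.42 × 1098 = 3137 kg O₂/d.

R_O ≈ 3140 kg O₂/d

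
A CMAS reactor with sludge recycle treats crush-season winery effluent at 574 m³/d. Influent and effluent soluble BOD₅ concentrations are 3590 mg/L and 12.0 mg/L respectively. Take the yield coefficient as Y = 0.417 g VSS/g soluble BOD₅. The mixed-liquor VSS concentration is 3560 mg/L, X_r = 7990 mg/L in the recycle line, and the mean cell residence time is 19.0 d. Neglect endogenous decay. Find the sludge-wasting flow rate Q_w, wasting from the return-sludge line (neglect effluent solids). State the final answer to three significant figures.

Q_w ≈ 107 m³/d

V·X = Y·Q·ΔS·θ_c gives V = 0.417 × 574 × (3590 − 12.0) × 19.0 / 3560 = 4571 m³.
Wasting from the return line (neglecting effluent solids): Q_w = V·X / (θ_c·X_r) = 4571 × 3560 / (19.0 × 7990) = 107.2 m³/d.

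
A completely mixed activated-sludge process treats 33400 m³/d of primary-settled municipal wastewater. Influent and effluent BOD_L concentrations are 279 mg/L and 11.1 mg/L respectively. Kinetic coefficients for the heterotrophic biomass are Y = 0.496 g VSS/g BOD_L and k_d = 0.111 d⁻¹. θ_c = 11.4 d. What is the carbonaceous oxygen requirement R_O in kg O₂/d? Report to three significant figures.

R_O ≈ 6170 kg O₂/d

Correct the yield for decay: Y_obs = Y/(1 + k_d θ_c) = 0.496 / (1 + 0.111 × 11.4) = 0.496 / 2.265 = 0.2189.
Q·(S₀ − S) = 33400 × (279 − 11.1) × 10⁻³ = 8948 kg/d removed.
Net sludge production P_X = 0.2189 × 8948 = 1959 kg VSS/d.
R_O = Q·(S₀ − S) − 1.42·P_X = 8948 − 1.42 × 1959 = 6166 kg O₂/d.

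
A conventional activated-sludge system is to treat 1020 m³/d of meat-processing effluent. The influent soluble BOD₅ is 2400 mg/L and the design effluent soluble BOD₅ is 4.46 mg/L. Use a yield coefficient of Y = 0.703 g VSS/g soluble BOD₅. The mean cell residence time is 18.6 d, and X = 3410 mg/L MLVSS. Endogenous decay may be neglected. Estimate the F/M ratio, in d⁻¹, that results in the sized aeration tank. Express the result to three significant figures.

With k_d = 0 the design equation reduces to V = Y Q (S₀−S) θ_c / X = 0.703 × 1020 × (2400 − 4.46) × 18.6 / 3410 = 9370 m³.
Food-to-microorganism ratio F/M = Q S₀ / (V X) = 1020 × 2400 / (9370 × 3410) = 0.07662 d⁻¹.

F/M ≈ 0.0766 d⁻¹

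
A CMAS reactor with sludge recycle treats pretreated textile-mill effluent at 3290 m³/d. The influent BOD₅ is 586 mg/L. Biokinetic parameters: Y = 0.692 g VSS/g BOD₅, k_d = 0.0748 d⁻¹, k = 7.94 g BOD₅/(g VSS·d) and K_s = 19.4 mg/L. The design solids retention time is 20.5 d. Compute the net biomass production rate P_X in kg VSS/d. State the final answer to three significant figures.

P_X ≈ 526 kg VSS/d

Effluent substrate depends only on kinetics and SRT: S = K_s(1 + k_d θ_c) / [θ_c(Yk − k_d) − 1] = 19.4 × (1 + 0.0748 × 20.5) / [20.5 × (0.692 × 7.94 − 0.0748) − 1] = 49.15 / 110.1 = 0.4464 mg/L.
Observed yield with endogenous decay: Y_obs = Y / (1 + k_d·θ_c) = 0.692 / (1 + 0.0748 × 20.5) = 0.692 / 2.533 = 0.2732 g VSS/g BOD₅.
Q·(S₀ − S) = 3290 × (586 − 0.446) × 10⁻³ = 1926 kg/d removed.
Net biomass production P_X = Y_obs × Q·(S₀ − S) = 0.2732 × 1926 = 526.2 kg VSS/d.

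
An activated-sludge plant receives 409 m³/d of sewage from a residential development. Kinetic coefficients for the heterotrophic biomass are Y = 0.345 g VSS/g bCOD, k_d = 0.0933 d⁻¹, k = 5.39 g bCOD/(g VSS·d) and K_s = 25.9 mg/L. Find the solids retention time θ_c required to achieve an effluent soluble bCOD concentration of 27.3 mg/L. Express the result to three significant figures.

θ_c ≈ 1.16 d

At the target effluent, Y k S/(K_s+S) = 0.345×5.39×27.3/53.20 = 0.9542 d⁻¹.
1/θ_c = 0.9542 − 0.0933 = 0.8609 d⁻¹, so θ_c = 1.162 d.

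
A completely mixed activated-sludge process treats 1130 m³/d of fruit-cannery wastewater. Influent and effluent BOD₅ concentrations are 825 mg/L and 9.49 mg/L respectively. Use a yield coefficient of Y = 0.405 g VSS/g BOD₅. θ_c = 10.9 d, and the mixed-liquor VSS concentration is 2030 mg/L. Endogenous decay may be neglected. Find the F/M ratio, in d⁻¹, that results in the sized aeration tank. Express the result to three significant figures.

With k_d = 0 the design equation reduces to V = Y Q (S₀−S) θ_c / X = 0.405 × 1130 × (825 − 9.49) × 10.9 / 2030 = 2004 m³.
Food-to-microorganism ratio F/M = Q S₀ / (V X) = 1130 × 825 / (2004 × 2030) = 0.2292 d⁻¹.

F/M ≈ 0.229 d⁻¹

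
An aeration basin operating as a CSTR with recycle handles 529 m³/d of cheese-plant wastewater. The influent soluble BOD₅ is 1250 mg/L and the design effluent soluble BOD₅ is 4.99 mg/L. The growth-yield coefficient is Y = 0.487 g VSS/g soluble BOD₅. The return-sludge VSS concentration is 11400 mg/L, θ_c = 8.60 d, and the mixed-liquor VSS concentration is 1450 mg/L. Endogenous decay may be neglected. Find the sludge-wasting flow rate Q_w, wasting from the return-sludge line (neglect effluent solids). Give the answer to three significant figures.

With k_d = 0 the design equation reduces to V = Y Q (S₀−S) θ_c / X = 0.487 × 529 × (1250 − 4.99) × 8.60 / 1450 = 1902 m³.
θ_c = V·X/(Q_w·X_r) when wasting from the recycle, so Q_w = V·X/(θ_c·X_r) = 1902 × 1450 / (8.60 × 11400) = 28.14 m³/d.

Q_w ≈ 28.1 m³/d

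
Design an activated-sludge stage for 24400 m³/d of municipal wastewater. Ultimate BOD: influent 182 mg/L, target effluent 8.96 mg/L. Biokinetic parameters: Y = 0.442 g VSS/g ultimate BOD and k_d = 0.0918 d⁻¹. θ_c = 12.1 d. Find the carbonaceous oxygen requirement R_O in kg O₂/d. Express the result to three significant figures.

Y_obs = Y / (1 + k_d θ_c) = 0.442 / (1 + 0.0918 × 12.1) = 0.442 / 2.111 = 0.2094.
ΔS = 182 − 8.96 = 173.0 mg/L, so the substrate removal rate is 24400 × 173.0/1000 = 4222 kg ultimate BOD/d.
Net sludge production P_X = 0.2094 × 4222 = 884.1 kg VSS/d.
R_O = Q·(S₀ − S) − 1.42·P_X = 4222 − 1.42 × 884.1 = 2967 kg O₂/d.

R_O ≈ 2970 kg O₂/d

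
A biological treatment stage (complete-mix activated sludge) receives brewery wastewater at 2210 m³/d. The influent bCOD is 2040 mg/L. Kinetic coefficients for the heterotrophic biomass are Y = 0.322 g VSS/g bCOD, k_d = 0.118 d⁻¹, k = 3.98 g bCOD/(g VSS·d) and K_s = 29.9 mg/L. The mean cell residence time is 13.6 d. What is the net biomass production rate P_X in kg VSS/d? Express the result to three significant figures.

For a completely mixed reactor with recycle the Lawrence–McCarty relation gives S = K_s·(1 + k_d·θ_c) / [θ_c·(Y·k − k_d) − 1] = 29.9 × (1 + 0.118 × 13.6) / [13.6 × (0.322 × 3.98 − 0.118) − 1] = 77.88 / 14.82 = 5.254 mg/L.
Correct the yield for decay: Y_obs = Y/(1 + k_d θ_c) = 0.322 / (1 + 0.118 × 13.6) = 0.322 / 2.605 = 0.1236.
Q·(S₀ − S) = 2210 × (2040 − 5.25) × 10⁻³ = 4497 kg/d removed.
P_X = Y_obs · Q(S₀ − S) = 0.1236 × 4497 = 555.9 kg VSS/d.

P_X ≈ 556 kg VSS/d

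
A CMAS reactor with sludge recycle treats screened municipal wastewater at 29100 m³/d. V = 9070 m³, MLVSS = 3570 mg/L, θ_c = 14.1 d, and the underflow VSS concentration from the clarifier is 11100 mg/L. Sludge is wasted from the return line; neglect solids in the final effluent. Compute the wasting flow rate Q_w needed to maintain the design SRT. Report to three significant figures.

Q_w ≈ 207 m³/d

Wasting from the return line (neglecting effluent solids): Q_w = V·X / (θ_c·X_r) = 9070 × 3570 / (14.1 × 11100) = 206.9 m³/d.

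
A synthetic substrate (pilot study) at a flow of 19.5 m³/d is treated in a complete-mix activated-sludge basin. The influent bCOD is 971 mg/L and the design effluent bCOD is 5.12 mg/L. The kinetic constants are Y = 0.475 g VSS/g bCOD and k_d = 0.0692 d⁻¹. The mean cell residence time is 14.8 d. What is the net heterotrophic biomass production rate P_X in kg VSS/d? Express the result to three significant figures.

Observed yield with endogenous decay: Y_obs = Y / (1 + k_d·θ_c) = 0.475 / (1 + 0.0692 × 14.8) = 0.475 / 2.024 = 0.2347 g VSS/g bCOD.
Q·(S₀ − S) = 19.5 × (971 − 5.12) × 10⁻³ = 18.83 kg/d removed.
Biomass produced: P_X = Y_obs·Q·ΔS = 0.2347 × 18.83 ≈ 4.420 kg VSS/d.

P_X ≈ 4.42 kg VSS/d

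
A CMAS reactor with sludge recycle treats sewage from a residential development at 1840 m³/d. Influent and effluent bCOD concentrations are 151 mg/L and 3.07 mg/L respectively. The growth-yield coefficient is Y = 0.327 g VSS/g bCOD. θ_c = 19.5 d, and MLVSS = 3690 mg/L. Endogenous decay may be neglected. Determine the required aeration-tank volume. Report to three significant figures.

V ≈ 470 m³

With k_d = 0 the design equation reduces to V = Y Q (S₀−S) θ_c / X = 0.327 × 1840 × (151 − 3.07) × 19.5 / 3690 = 470.4 m³.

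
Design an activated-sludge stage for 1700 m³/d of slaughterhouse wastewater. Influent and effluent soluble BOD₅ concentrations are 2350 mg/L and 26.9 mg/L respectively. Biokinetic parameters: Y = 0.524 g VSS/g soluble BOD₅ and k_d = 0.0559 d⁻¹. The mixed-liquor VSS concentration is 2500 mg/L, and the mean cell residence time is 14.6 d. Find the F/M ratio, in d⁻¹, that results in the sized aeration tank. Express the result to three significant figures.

F/M ≈ 0.240 d⁻¹

From the SRT design equation V = Y Q (S₀−S) θ_c / [X (1 + k_d θ_c)] = 0.524 × 1700 × (2350 − 26.9) × 14.6 / [2500 × (1 + 0.0559 × 14.6)] = 3.02×10^7 / 4540 = 6654 m³.
F/M = applied load / biomass = Q·S₀/(V·X) = 1700 × 2350 / (6654 × 2500) = 0.2401 d⁻¹.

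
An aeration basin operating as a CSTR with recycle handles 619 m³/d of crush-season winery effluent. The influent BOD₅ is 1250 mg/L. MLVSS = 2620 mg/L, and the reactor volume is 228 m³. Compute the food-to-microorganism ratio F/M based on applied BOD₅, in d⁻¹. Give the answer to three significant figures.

F/M ≈ 1.30 d⁻¹

F/M = applied load / biomass = Q·S₀/(V·X) = 619 × 1250 / (228.0 × 2620) = 1.295 d⁻¹.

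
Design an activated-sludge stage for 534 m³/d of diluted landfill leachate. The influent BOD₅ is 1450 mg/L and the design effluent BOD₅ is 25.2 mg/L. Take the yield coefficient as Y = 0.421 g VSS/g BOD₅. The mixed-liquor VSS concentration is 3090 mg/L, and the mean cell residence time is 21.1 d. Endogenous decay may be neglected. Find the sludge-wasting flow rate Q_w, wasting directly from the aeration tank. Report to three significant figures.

Q_w ≈ 104 m³/d

Biomass mass balance (decay neglected): V·X = Y·Q·(S₀ − S)·θ_c, so V = 0.421 × 534 × (1450 − 25.2) × 21.1 / 3090 = 2187 m³.
With mixed-liquor wasting, θ_c = V/Q_w, so Q_w = V/θ_c = 2187/21.1 = 103.7 m³/d.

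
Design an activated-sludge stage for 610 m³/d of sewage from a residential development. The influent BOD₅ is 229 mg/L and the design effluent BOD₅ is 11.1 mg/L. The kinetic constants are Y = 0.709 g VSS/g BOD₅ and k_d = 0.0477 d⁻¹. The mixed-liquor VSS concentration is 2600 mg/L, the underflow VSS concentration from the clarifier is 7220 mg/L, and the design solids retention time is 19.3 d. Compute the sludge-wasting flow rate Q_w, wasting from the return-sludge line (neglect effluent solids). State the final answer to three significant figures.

From the SRT design equation V = Y Q (S₀−S) θ_c / [X (1 + k_d θ_c)] = 0.709 × 610 × (229 − 11.1) × 19.3 / [2600 × (1 + 0.0477 × 19.3)] = 1.82×10^6 / 4994 = 364.2 m³.
Wasting from the return line (neglecting effluent solids): Q_w = V·X / (θ_c·X_r) = 364.2 × 2600 / (19.3 × 7220) = 6.796 m³/d.

Q_w ≈ 6.80 m³/d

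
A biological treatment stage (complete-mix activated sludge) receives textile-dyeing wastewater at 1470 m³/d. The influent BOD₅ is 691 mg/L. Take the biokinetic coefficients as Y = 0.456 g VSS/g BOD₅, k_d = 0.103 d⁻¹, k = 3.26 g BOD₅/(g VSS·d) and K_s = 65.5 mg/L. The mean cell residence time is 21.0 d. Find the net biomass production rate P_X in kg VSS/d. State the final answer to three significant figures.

P_X ≈ 145 kg VSS/d

For a completely mixed reactor with recycle the Lawrence–McCarty relation gives S = K_s·(1 + k_d·θ_c) / [θ_c·(Y·k − k_d) − 1] = 65.5 × (1 + 0.103 × 21.0) / [21.0 × (0.456 × 3.26 − 0.103) − 1] = 207.2 / 28.05 = 7.385 mg/L.
Observed yield with endogenous decay: Y_obs = Y / (1 + k_d·θ_c) = 0.456 / (1 + 0.103 × 21.0) = 0.456 / 3.163 = 0.1442 g VSS/g BOD₅.
ΔS = 691 − 7.38 = 683.6 mg/L, so the substrate removal rate is 1470 × 683.6/1000 = 1005 kg BOD₅/d.
P_X = Y_obs · Q(S₀ − S) = 0.1442 × 1005 = 144.9 kg VSS/d.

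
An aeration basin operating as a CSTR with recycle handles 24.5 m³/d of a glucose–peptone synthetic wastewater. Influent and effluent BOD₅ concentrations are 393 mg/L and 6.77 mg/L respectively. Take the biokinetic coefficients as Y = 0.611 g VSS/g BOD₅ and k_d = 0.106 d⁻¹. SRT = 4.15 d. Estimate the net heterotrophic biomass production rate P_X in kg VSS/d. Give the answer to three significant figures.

P_X ≈ 4.02 kg VSS/d

Correct the yield for decay: Y_obs = Y/(1 + k_d θ_c) = 0.611 / (1 + 0.106 × 4.15) = 0.611 / 1.440 = 0.4243.
ΔS = 393 − 6.77 = 386.2 mg/L, so the substrate removal rate is 24.5 × 386.2/1000 = 9.463 kg BOD₅/d.
P_X = Y_obs · Q(S₀ − S) = 0.4243 × 9.463 = 4.015 kg VSS/d.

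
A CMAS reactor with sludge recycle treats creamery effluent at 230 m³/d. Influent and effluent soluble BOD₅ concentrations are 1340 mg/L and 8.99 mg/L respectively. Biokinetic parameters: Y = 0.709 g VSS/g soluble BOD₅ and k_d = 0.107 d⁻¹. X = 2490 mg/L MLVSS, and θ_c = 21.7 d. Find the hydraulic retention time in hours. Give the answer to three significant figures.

Steady-state biomass mass balance: V·X·(1 + k_d·θ_c) = Y·Q·(S₀ − S)·θ_c, so V = 0.709 × 230 × (1340 − 8.99) × 21.7 / [2490 × (1 + 0.107 × 21.7)] = 4.71×10^6 / 8272 = 569.4 m³.
HRT = V/Q = 569.4 m³ / 230 m³·d⁻¹ = 2.476 d × 24 = 59.42 h.

τ ≈ 59.4 h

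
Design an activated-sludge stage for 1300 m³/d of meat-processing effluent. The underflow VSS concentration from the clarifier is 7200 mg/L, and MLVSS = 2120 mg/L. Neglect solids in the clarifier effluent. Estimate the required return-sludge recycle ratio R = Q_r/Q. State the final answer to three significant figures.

R ≈ 0.417

R = Q_r/Q = X/(X_r − X) = 2120 / (7200 − 2120) = 0.4173.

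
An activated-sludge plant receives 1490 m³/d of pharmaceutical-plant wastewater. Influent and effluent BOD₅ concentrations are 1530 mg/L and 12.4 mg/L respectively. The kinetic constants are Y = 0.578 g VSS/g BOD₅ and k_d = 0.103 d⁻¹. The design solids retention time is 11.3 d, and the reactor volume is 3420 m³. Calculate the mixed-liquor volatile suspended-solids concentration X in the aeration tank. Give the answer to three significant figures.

From V·X·(1 + k_d·θ_c) = Y·Q·(S₀ − S)·θ_c: X = 0.578 × 1490 × (1530 − 12.4) × 11.3 / [3420 × (1 + 0.103 × 11.3)] = 1996 mg/L.

X ≈ 2000 mg/L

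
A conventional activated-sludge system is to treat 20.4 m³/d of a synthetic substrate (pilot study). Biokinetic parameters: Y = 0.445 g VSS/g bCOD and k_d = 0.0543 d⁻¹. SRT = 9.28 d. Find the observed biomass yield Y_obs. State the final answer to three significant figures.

Y_obs = Y / (1 + k_d θ_c) = 0.445 / (1 + 0.0543 × 9.28) = 0.445 / 1.504 = 0.2959.

Y_obs ≈ 0.296 g VSS/g bCOD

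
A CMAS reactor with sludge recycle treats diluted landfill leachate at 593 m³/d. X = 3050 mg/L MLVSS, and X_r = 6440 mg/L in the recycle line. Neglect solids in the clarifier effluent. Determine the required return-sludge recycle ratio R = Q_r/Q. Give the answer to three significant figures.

R ≈ 0.900

Solids balance on the clarifier gives (1+R)X = R·X_r, so R = X/(X_r − X) = 3050 / (6440 − 3050) = 0.8997.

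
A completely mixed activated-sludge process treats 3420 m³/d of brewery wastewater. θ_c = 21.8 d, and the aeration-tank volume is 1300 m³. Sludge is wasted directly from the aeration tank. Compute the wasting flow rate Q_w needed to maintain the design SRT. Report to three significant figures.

Q_w ≈ 59.6 m³/d

Wasting from the aeration tank: Q_w = V / θ_c = 1300 / 21.8 = 59.63 m³/d.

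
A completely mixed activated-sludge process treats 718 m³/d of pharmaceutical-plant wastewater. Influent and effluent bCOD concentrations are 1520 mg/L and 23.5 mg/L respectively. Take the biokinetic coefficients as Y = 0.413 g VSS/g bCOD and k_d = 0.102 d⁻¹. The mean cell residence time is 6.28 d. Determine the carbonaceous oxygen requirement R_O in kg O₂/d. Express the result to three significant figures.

R_O ≈ 690 kg O₂/d

Y_obs = Y / (1 + k_d θ_c) = 0.413 / (1 + 0.102 × 6.28) = 0.413 / 1.641 = 0.2517.
Mass of bCOD removed per day: Q(S₀ − S) = 718 × 1496 g/m³ = 1074 kg/d.
P_X = Y_obs·Q·(S₀ − S) = 0.2517 × 1074 = 270.5 kg VSS/d.
R_O = Q·ΔS − 1.42 P_X = 1074 − 384.1 = 690.4 kg O₂/d.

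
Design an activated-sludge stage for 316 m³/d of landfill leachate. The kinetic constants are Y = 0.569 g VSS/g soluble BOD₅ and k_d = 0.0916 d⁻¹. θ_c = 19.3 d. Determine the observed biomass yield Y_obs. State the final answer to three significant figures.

Correct the yield for decay: Y_obs = Y/(1 + k_d θ_c) = 0.569 / (1 + 0.0916 × 19.3) = 0.569 / 2.768 = 0.2056.

Y_obs ≈ 0.206 g VSS/g soluble BOD₅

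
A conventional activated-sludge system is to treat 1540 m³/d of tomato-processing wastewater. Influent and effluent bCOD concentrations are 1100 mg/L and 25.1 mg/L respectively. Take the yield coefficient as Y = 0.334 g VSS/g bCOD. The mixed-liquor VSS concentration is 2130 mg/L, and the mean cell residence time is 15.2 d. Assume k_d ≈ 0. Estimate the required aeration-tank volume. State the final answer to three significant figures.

With k_d = 0 the design equation reduces to V = Y Q (S₀−S) θ_c / X = 0.334 × 1540 × (1100 − 25.1) × 15.2 / 2130 = 3945 m³.

V ≈ 3950 m³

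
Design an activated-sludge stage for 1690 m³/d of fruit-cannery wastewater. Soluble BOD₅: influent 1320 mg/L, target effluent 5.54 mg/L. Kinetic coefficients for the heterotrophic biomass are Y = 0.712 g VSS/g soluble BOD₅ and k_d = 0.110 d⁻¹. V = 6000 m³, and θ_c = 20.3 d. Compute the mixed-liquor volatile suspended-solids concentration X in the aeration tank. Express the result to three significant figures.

X ≈ 1660 mg/L

X = Y·Q·ΔS·θ_c / [V·(1 + k_d θ_c)] = 0.712 × 1690 × (1320 − 5.54) × 20.3 / [6000 × (1 + 0.110 × 20.3)] = 1655 mg/L.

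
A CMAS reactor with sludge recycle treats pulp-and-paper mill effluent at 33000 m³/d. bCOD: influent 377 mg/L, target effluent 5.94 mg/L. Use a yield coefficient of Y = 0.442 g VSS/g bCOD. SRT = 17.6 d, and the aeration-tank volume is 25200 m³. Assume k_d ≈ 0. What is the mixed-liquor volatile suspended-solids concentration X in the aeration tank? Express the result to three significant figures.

X ≈ 3780 mg/L

X = Y·Q·ΔS·θ_c / V = 0.442 × 33000 × (377 − 5.94) × 17.6 / 25200 = 3780 mg/L.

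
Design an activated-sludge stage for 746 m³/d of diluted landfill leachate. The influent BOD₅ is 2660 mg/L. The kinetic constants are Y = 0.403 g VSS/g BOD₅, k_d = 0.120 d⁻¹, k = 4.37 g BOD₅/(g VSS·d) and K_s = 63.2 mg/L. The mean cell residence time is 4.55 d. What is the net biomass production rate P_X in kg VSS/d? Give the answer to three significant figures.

From the Monod/SRT balance for a CMAS, S = K_s·(1+k_d θ_c)/[θ_c·(Y k − k_d) − 1] = 63.2 × (1 + 0.120 × 4.55) / [4.55 × (0.403 × 4.37 − 0.120) − 1] = 97.71 / 6.467 = 15.11 mg/L.
Y_obs = Y / (1 + k_d θ_c) = 0.403 / (1 + 0.120 × 4.55) = 0.403 / 1.546 = 0.2607.
Q·(S₀ − S) = 746 × (2660 − 15.1) × 10⁻³ = 1973 kg/d removed.
Net biomass production P_X = Y_obs × Q·(S₀ − S) = 0.2607 × 1973 = 514.3 kg VSS/d.

P_X ≈ 514 kg VSS/d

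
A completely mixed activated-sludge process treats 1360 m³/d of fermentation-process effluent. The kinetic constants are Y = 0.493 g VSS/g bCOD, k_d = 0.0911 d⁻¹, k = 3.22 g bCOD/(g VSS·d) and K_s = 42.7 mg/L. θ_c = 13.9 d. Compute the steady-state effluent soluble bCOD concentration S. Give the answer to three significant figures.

Effluent substrate depends only on kinetics and SRT: S = K_s(1 + k_d θ_c) / [θ_c(Yk − k_d) − 1] = 42.7 × (1 + 0.0911 × 13.9) / [13.9 × (0.493 × 3.22 − 0.0911) − 1] = 96.77 / 19.80 = 4.888 mg/L.

S ≈ 4.89 mg/L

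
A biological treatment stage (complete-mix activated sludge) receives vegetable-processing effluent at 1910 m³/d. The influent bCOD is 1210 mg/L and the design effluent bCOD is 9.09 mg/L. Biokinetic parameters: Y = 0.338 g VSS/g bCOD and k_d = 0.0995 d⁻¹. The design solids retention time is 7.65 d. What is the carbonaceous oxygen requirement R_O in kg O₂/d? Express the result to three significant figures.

Correct the yield for decay: Y_obs = Y/(1 + k_d θ_c) = 0.338 / (1 + 0.0995 × 7.65) = 0.338 / 1.761 = 0.1919.
ΔS = 1210 − 9.09 = 1201 mg/L, so the substrate removal rate is 1910 × 1201/1000 = 2294 kg bCOD/d.
P_X = Y_obs·Q·(S₀ − S) = 0.1919 × 2294 = 440.2 kg VSS/d.
R_O = Q·(S₀ − S) − 1.42·P_X = 2294 − 1.42 × 440.2 = 1669 kg O₂/d.

R_O ≈ 1670 kg O₂/d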